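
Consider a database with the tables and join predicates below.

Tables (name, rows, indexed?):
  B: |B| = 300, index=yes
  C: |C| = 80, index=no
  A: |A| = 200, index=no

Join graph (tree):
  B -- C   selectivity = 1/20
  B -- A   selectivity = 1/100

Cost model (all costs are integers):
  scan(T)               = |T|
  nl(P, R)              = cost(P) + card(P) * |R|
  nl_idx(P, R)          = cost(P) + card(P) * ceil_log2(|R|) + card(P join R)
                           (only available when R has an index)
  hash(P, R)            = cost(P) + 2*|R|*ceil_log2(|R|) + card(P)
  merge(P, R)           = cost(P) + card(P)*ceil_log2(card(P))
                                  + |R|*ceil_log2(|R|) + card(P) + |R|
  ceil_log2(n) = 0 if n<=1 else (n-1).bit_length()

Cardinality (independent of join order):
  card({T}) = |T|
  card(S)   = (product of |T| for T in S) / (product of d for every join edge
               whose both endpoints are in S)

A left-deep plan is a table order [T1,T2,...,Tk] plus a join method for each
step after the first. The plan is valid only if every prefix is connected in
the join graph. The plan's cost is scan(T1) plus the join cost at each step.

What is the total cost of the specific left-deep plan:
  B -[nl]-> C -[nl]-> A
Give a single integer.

step 1: scan B: cost=300, card=300
step 2: join C via nl
    card(P join C) = 300*80/(20) = 1200
    cost = 300 + 300*80 = 24300
step 3: join A via nl
    card(P join A) = 1200*200/(100) = 2400
    cost = 24300 + 1200*200 = 264300

264300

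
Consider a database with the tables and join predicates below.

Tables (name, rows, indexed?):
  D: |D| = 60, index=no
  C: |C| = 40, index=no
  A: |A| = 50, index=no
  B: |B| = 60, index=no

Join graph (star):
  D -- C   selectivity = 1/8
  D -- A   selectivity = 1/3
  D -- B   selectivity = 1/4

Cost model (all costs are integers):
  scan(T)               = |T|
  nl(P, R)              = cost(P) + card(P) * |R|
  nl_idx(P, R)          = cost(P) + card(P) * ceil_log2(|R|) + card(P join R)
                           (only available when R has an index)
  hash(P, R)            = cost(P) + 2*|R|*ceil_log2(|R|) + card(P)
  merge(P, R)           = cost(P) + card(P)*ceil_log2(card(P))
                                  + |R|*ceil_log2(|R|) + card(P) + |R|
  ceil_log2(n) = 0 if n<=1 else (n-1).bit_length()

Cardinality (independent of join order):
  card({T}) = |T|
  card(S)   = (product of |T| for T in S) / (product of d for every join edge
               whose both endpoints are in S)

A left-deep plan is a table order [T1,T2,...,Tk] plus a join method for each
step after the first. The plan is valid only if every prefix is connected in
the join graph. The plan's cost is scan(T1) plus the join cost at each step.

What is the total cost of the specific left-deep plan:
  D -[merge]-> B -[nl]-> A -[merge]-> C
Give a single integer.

step 1: scan D: cost=60, card=60
step 2: join B via merge
    card(P join B) = 60*60/(4) = 900
    cost = 60 + 60*6 + 60*6 + 60 + 60 = 900
step 3: join A via nl
    card(P join A) = 900*50/(3) = 15000
    cost = 900 + 900*50 = 45900
step 4: join C via merge
    card(P join C) = 15000*40/(8) = 75000
    cost = 45900 + 15000*14 + 40*6 + 15000 + 40 = 271180

271180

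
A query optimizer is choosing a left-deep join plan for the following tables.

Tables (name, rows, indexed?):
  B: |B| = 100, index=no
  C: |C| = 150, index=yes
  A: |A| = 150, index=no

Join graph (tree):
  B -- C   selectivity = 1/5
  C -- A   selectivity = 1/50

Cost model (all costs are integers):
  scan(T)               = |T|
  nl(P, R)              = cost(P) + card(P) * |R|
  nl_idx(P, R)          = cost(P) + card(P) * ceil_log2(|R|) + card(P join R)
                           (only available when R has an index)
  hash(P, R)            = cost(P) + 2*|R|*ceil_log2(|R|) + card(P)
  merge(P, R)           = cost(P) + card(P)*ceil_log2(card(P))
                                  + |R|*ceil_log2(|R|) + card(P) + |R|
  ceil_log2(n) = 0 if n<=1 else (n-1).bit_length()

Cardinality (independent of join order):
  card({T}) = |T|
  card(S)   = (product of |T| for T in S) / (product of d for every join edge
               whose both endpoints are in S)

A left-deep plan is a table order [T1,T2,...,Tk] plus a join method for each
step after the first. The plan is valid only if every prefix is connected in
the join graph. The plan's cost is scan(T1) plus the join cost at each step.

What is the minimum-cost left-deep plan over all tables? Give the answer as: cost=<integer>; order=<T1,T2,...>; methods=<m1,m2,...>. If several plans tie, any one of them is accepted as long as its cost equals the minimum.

cost=3650; order=A,C,B; methods=nl_idx,hash

Selinger DP (subsets sized 1..n):
  {B}: scan cost=100, card=100
  {C}: scan cost=150, card=150
  {A}: scan cost=150, card=150
  {BC}: card=3000; try (B,hash)→1700, (C,merge)→2250, (B,merge)→2300, (C,hash)→2600, (C,nl_idx)→3900, (C,nl)→15100 …(+1); best=1700 via (B,hash)
  {AC}: card=450; try (C,nl_idx)→1800, (C,hash)→2700, (A,hash)→2700, (C,merge)→2850, (A,merge)→2850, (C,nl)→22650 …(+1); best=1800 via (C,nl_idx)
  {ABC}: card=9000; try (B,hash)→3650, (B,merge)→7100, (A,hash)→7100, (A,merge)→42050, (B,nl)→46800, (A,nl)→451700; best=3650 via (B,hash)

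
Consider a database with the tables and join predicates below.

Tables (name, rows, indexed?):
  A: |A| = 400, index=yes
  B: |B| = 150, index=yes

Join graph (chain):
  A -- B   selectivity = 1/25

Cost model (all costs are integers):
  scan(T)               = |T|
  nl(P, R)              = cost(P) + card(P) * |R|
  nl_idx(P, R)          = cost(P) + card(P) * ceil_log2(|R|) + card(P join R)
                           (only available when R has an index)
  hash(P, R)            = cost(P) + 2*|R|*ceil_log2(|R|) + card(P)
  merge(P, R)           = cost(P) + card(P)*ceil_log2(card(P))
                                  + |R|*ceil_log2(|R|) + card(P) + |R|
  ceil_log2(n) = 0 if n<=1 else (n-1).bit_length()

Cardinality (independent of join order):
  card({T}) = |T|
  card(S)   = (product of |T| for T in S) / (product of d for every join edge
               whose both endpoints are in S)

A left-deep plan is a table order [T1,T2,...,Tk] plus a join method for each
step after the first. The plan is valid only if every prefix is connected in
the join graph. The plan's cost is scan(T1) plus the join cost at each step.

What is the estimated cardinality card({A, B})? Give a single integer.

2400

Tables in S: A(400), B(150)
Edges inside S: A-B(d=25)
numerator = 400 * 150 = 60000
denominator = 25 = 25
card(S) = 60000 / 25 = 2400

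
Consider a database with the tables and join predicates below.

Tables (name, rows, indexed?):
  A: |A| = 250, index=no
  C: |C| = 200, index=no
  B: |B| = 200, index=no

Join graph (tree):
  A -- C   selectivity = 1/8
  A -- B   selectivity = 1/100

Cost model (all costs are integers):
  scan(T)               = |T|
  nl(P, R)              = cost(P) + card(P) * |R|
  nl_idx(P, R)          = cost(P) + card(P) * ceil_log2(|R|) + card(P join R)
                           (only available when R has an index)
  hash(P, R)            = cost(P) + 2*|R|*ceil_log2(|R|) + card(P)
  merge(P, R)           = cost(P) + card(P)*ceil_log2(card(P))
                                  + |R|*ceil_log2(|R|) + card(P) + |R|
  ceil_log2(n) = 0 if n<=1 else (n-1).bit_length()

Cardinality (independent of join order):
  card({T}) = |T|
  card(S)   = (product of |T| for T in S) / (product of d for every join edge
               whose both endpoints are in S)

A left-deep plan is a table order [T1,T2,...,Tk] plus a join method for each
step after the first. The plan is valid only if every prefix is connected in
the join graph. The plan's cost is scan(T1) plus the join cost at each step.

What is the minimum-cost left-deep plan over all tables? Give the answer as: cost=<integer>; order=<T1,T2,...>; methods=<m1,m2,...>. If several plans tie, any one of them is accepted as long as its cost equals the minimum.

cost=7400; order=A,B,C; methods=hash,hash

Selinger DP (subsets sized 1..n):
  {A}: scan cost=250, card=250
  {C}: scan cost=200, card=200
  {B}: scan cost=200, card=200
  {AC}: card=6250; try (C,hash)→3700, (A,merge)→4250, (C,merge)→4300, (A,hash)→4400, (A,nl)→50200, (C,nl)→50250; best=3700 via (C,hash)
  {AB}: card=500; try (B,hash)→3700, (A,merge)→4250, (B,merge)→4300, (A,hash)→4400, (A,nl)→50200, (B,nl)→50250; best=3700 via (B,hash)
  {ABC}: card=12500; try (C,hash)→7400, (C,merge)→10500, (B,hash)→13150, (B,merge)→93000, (C,nl)→103700, (B,nl)→1253700; best=7400 via (C,hash)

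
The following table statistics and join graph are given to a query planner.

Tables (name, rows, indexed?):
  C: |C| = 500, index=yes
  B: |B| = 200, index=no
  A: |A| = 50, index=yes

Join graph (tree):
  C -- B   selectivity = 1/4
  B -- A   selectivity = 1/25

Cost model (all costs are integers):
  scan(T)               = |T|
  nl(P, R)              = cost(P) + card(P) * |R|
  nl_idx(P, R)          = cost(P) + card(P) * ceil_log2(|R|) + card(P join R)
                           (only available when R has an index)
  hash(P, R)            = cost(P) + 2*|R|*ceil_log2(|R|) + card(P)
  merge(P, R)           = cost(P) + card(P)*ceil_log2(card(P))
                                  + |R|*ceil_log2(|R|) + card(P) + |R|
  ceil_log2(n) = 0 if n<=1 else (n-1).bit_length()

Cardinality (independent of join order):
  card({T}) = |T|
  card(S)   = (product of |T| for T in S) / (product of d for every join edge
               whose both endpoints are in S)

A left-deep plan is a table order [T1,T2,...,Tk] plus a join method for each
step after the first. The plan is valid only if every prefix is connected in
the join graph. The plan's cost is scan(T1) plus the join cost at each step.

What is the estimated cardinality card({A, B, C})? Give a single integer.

Tables in S: A(50), B(200), C(500)
Edges inside S: C-B(d=4), B-A(d=25)
numerator = 50 * 200 * 500 = 5000000
denominator = 4 * 25 = 100
card(S) = 5000000 / 100 = 50000

50000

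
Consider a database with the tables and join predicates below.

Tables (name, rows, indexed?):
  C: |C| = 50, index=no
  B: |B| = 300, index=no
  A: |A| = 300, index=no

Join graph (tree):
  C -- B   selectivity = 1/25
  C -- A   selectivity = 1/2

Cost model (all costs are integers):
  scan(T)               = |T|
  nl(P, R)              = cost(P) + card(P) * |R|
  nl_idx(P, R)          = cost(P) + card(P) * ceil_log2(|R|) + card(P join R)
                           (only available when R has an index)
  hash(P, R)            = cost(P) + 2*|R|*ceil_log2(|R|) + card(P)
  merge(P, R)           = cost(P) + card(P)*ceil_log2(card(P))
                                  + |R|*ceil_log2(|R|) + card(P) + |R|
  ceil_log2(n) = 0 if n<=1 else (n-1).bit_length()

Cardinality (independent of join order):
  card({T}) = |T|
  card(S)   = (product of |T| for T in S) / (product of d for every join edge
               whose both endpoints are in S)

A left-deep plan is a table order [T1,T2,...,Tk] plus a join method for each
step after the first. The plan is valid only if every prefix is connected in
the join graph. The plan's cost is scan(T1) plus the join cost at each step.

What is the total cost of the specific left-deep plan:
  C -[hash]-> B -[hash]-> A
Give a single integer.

step 1: scan C: cost=50, card=50
step 2: join B via hash
    card(P join B) = 50*300/(25) = 600
    cost = 50 + 2*300*9 + 50 = 5500
step 3: join A via hash
    card(P join A) = 600*300/(2) = 90000
    cost = 5500 + 2*300*9 + 600 = 11500

11500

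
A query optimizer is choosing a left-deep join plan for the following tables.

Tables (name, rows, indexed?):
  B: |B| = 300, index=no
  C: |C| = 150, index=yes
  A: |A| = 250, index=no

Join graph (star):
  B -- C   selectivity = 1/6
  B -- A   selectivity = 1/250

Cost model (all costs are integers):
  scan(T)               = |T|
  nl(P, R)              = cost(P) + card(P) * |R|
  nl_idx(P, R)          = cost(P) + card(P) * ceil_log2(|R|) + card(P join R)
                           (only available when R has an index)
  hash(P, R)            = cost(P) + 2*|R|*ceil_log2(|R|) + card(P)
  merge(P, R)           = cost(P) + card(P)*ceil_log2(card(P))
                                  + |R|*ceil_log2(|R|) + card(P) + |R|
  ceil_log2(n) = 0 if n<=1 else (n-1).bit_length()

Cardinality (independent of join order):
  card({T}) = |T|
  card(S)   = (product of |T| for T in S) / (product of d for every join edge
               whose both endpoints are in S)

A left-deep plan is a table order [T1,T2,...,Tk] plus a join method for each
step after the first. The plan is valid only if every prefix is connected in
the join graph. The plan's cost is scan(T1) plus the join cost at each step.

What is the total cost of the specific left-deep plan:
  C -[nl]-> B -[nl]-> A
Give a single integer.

1920150

step 1: scan C: cost=150, card=150
step 2: join B via nl
    card(P join B) = 150*300/(6) = 7500
    cost = 150 + 150*300 = 45150
step 3: join A via nl
    card(P join A) = 7500*250/(250) = 7500
    cost = 45150 + 7500*250 = 1920150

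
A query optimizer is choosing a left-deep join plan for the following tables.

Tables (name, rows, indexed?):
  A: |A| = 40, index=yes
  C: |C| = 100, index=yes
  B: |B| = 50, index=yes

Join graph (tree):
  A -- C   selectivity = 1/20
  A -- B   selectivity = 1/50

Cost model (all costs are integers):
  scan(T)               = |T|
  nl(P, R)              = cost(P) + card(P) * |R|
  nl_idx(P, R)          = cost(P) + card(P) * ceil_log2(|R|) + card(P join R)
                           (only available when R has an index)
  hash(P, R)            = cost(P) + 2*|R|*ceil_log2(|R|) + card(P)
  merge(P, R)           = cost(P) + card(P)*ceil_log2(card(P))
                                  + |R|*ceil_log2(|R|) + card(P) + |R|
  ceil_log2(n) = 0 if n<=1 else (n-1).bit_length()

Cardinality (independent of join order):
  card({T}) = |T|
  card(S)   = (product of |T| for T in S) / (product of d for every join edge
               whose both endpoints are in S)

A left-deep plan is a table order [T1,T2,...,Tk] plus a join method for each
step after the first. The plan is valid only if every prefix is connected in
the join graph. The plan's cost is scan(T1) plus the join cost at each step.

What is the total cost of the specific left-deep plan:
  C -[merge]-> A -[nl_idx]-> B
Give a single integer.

2580

step 1: scan C: cost=100, card=100
step 2: join A via merge
    card(P join A) = 100*40/(20) = 200
    cost = 100 + 100*7 + 40*6 + 100 + 40 = 1180
step 3: join B via nl_idx
    card(P join B) = 200*50/(50) = 200
    cost = 1180 + 200*6 + 200 = 2580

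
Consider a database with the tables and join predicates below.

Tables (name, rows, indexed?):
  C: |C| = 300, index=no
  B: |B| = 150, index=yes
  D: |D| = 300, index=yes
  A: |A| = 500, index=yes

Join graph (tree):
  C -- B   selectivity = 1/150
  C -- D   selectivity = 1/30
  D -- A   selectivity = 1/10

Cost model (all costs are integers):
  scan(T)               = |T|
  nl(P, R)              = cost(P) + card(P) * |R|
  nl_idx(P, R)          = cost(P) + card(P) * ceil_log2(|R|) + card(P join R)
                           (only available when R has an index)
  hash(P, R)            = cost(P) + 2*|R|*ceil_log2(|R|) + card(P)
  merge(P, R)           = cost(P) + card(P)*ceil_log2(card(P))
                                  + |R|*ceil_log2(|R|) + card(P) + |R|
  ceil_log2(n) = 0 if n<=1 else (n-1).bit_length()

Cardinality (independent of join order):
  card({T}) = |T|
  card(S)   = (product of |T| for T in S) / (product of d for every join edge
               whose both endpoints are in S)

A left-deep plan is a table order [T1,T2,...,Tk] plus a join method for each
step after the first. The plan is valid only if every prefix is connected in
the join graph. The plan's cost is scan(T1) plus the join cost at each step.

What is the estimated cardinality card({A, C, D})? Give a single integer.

150000

Tables in S: A(500), C(300), D(300)
Edges inside S: C-D(d=30), D-A(d=10)
numerator = 500 * 300 * 300 = 45000000
denominator = 30 * 10 = 300
card(S) = 45000000 / 300 = 150000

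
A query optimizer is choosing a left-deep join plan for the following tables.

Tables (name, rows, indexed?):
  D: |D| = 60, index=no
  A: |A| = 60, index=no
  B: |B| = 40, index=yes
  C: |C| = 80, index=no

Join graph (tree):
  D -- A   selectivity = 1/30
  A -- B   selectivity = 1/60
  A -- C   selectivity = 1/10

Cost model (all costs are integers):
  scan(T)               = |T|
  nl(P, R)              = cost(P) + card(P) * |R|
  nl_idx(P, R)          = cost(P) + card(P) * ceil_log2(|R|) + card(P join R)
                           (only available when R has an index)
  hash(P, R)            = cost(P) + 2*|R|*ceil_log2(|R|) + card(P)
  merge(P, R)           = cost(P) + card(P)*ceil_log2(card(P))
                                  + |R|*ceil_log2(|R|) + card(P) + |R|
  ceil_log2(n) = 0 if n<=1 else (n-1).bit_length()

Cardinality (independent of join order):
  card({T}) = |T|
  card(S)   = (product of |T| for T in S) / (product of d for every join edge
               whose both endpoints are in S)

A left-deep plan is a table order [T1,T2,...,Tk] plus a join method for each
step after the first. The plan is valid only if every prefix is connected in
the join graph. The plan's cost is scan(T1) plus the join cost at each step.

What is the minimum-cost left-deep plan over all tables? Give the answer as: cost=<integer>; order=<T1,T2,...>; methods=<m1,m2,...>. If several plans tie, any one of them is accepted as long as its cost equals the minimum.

cost=2360; order=A,B,D,C; methods=nl_idx,merge,hash

Selinger DP (subsets sized 1..n):
  {D}: scan cost=60, card=60
  {A}: scan cost=60, card=60
  {B}: scan cost=40, card=40
  {C}: scan cost=80, card=80
  {AD}: card=120; try (D,hash)→840, (A,hash)→840, (D,merge)→900, (A,merge)→900, (D,nl)→3660, (A,nl)→3660; best=840 via (D,hash)
  {AB}: card=40; try (B,nl_idx)→460, (B,hash)→600, (A,merge)→740, (B,merge)→760, (A,hash)→800, (A,nl)→2440 …(+1); best=460 via (B,nl_idx)
  {AC}: card=480; try (A,hash)→880, (C,merge)→1120, (A,merge)→1140, (C,hash)→1240, (C,nl)→4860, (A,nl)→4880; best=880 via (A,hash)
  {ABD}: card=80; try (D,merge)→1160, (D,hash)→1220, (B,hash)→1440, (B,nl_idx)→1640, (B,merge)→2080, (D,nl)→2860 …(+1); best=1160 via (D,merge)
  {ACD}: card=960; try (D,hash)→2080, (C,hash)→2080, (C,merge)→2440, (D,merge)→6100, (C,nl)→10440, (D,nl)→29680; best=2080 via (D,hash)
  {ABC}: card=320; try (C,merge)→1380, (C,hash)→1620, (B,hash)→1840, (C,nl)→3660, (B,nl_idx)→4080, (B,merge)→5960 …(+1); best=1380 via (C,merge)
  {ABCD}: card=640; try (C,hash)→2360, (D,hash)→2420, (C,merge)→2440, (B,hash)→3520, (D,merge)→5000, (C,nl)→7560 …(+4); best=2360 via (C,hash)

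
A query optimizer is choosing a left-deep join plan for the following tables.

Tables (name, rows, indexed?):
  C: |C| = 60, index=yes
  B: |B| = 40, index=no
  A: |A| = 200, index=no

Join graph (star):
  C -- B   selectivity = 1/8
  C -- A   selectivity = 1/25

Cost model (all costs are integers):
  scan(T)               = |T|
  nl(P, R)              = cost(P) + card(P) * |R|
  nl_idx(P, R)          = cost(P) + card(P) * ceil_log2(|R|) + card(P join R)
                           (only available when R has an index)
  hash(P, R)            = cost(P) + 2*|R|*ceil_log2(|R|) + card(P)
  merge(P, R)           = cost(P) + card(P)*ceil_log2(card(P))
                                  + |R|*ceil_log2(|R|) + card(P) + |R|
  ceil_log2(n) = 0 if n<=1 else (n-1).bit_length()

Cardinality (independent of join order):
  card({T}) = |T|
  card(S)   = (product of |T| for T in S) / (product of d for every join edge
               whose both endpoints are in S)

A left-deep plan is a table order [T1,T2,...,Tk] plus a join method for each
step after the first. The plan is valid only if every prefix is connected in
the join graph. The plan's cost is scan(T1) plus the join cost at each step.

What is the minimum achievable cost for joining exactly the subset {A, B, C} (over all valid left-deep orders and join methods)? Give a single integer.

2080

Selinger DP over subsets of {A,B,C}:
  {C}: scan cost=60, card=60
  {B}: scan cost=40, card=40
  {A}: scan cost=200, card=200
  {BC}: card=300; try (C,nl_idx)→580, (B,hash)→600, (C,merge)→740, (B,merge)→760, (C,hash)→800, (C,nl)→2440 …(+1); best=580 via (C,nl_idx)
  {AC}: card=480; try (C,hash)→1120, (C,nl_idx)→1880, (A,merge)→2280, (C,merge)→2420, (A,hash)→3320, (A,nl)→12060 …(+1); best=1120 via (C,hash)
  {ABC}: card=2400; try (B,hash)→2080, (A,hash)→4080, (A,merge)→5380, (B,merge)→6200, (B,nl)→20320, (A,nl)→60580; best=2080 via (B,hash)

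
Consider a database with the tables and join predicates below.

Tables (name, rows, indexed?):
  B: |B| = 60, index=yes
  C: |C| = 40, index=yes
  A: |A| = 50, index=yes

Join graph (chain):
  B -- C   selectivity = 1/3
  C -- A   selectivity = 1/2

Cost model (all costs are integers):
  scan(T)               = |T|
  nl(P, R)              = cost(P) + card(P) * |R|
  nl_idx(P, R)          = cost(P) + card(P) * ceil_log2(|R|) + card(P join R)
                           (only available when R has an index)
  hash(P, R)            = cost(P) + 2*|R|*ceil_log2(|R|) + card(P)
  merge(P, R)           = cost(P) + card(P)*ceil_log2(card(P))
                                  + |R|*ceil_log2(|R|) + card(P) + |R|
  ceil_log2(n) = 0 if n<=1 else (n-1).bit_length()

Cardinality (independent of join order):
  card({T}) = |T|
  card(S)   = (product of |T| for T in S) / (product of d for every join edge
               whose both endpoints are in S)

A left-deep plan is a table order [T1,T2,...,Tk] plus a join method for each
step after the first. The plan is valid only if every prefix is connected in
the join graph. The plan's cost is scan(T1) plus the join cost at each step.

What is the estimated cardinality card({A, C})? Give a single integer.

1000

Tables in S: A(50), C(40)
Edges inside S: C-A(d=2)
numerator = 50 * 40 = 2000
denominator = 2 = 2
card(S) = 2000 / 2 = 1000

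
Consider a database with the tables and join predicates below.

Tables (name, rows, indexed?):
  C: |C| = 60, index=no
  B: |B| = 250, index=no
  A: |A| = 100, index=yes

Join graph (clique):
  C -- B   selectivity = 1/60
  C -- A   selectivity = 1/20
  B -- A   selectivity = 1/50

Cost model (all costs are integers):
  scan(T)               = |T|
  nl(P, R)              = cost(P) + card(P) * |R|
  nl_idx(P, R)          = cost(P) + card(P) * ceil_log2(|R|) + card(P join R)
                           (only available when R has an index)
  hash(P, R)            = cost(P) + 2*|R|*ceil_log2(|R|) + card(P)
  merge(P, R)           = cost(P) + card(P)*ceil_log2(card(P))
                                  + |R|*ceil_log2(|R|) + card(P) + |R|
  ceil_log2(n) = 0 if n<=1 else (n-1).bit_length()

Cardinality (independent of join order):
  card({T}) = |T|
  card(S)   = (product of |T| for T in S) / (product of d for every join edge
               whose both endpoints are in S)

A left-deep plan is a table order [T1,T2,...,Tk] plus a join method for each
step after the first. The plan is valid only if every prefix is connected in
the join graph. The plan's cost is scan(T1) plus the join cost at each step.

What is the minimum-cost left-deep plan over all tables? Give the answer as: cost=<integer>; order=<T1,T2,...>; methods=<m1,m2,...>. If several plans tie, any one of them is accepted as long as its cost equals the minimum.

cost=2870; order=B,C,A; methods=hash,hash

Selinger DP (subsets sized 1..n):
  {C}: scan cost=60, card=60
  {B}: scan cost=250, card=250
  {A}: scan cost=100, card=100
  {BC}: card=250; try (C,hash)→1220, (B,merge)→2730, (C,merge)→2920, (B,hash)→4120, (B,nl)→15060, (C,nl)→15250; best=1220 via (C,hash)
  {AC}: card=300; try (A,nl_idx)→780, (C,hash)→920, (A,merge)→1280, (C,merge)→1320, (A,hash)→1520, (A,nl)→6060 …(+1); best=780 via (A,nl_idx)
  {AB}: card=500; try (A,hash)→1900, (A,nl_idx)→2500, (B,merge)→3150, (A,merge)→3300, (B,hash)→4200, (B,nl)→25100 …(+1); best=1900 via (A,hash)
  {ABC}: card=25; try (A,hash)→2870, (A,nl_idx)→2995, (C,hash)→3120, (A,merge)→4270, (B,hash)→5080, (B,merge)→6030 …(+4); best=2870 via (A,hash)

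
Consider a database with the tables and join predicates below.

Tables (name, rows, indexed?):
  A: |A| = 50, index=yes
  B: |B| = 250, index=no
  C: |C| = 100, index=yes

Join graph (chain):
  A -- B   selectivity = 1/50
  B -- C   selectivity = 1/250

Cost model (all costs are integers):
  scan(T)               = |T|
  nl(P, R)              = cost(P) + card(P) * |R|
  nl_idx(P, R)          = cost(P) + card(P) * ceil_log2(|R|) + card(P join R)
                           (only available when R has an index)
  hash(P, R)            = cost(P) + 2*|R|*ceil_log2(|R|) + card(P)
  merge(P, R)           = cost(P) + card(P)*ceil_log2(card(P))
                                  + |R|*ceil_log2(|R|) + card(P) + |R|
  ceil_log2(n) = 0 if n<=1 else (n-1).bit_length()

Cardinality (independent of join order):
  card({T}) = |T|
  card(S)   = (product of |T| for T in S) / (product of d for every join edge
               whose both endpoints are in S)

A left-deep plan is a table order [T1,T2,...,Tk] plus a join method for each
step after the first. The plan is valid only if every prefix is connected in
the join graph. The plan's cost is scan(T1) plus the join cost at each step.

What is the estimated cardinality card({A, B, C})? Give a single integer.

Tables in S: A(50), B(250), C(100)
Edges inside S: A-B(d=50), B-C(d=250)
numerator = 50 * 250 * 100 = 1250000
denominator = 50 * 250 = 12500
card(S) = 1250000 / 12500 = 100

100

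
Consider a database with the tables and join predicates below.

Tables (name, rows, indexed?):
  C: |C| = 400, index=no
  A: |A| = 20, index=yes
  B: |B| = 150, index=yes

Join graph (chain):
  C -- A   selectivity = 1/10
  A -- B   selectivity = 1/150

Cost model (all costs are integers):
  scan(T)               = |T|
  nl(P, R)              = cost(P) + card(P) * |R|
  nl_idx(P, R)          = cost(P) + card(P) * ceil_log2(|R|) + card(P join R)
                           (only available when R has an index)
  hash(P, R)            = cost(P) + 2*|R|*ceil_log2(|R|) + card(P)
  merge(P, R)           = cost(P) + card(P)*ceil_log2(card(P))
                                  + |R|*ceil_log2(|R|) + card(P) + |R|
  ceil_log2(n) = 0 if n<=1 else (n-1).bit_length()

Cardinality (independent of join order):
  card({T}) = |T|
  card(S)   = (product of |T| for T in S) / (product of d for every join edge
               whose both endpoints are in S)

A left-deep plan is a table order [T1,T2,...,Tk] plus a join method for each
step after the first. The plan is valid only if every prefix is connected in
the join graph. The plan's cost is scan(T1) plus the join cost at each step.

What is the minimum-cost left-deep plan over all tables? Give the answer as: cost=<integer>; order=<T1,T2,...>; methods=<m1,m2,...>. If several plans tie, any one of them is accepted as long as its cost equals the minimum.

cost=4200; order=C,A,B; methods=hash,hash

Selinger DP (subsets sized 1..n):
  {C}: scan cost=400, card=400
  {A}: scan cost=20, card=20
  {B}: scan cost=150, card=150
  {AC}: card=800; try (A,hash)→1000, (A,nl_idx)→3200, (C,merge)→4140, (A,merge)→4520, (C,hash)→7240, (C,nl)→8020 …(+1); best=1000 via (A,hash)
  {AB}: card=20; try (B,nl_idx)→200, (A,hash)→500, (A,nl_idx)→920, (B,merge)→1490, (A,merge)→1620, (B,hash)→2440 …(+2); best=200 via (B,nl_idx)
  {ABC}: card=800; try (B,hash)→4200, (C,merge)→4320, (C,hash)→7420, (C,nl)→8200, (B,nl_idx)→8200, (B,merge)→11150 …(+1); best=4200 via (B,hash)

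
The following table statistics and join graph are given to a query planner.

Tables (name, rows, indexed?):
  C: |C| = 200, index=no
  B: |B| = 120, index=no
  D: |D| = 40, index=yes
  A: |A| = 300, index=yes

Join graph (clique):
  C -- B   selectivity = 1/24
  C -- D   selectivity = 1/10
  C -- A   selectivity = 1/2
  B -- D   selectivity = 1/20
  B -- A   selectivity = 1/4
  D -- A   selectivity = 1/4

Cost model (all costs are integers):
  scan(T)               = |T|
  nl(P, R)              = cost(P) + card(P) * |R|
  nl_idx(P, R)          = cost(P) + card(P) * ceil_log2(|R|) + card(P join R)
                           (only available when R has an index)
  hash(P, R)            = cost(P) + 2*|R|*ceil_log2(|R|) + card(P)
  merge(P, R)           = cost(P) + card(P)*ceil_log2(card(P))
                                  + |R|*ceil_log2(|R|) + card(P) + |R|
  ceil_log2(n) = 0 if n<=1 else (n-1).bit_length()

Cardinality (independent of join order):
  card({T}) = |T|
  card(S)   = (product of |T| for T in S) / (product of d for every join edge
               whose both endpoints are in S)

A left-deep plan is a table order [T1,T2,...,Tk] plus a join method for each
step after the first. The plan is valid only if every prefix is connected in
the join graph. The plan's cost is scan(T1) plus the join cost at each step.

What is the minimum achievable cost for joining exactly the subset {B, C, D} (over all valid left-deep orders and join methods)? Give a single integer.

3360

Selinger DP over subsets of {B,C,D}:
  {C}: scan cost=200, card=200
  {B}: scan cost=120, card=120
  {D}: scan cost=40, card=40
  {BC}: card=1000; try (B,hash)→2080, (C,merge)→2880, (B,merge)→2960, (C,hash)→3440, (C,nl)→24120, (B,nl)→24200; best=2080 via (B,hash)
  {CD}: card=800; try (D,hash)→880, (C,merge)→2120, (D,nl_idx)→2200, (D,merge)→2280, (C,hash)→3280, (C,nl)→8040 …(+1); best=880 via (D,hash)
  {BD}: card=240; try (D,hash)→720, (D,nl_idx)→1080, (B,merge)→1280, (D,merge)→1360, (B,hash)→1760, (B,nl)→4840 …(+1); best=720 via (D,hash)
  {BCD}: card=200; try (B,hash)→3360, (D,hash)→3560, (C,hash)→4160, (C,merge)→4680, (D,nl_idx)→8280, (B,merge)→10640 …(+4); best=3360 via (B,hash)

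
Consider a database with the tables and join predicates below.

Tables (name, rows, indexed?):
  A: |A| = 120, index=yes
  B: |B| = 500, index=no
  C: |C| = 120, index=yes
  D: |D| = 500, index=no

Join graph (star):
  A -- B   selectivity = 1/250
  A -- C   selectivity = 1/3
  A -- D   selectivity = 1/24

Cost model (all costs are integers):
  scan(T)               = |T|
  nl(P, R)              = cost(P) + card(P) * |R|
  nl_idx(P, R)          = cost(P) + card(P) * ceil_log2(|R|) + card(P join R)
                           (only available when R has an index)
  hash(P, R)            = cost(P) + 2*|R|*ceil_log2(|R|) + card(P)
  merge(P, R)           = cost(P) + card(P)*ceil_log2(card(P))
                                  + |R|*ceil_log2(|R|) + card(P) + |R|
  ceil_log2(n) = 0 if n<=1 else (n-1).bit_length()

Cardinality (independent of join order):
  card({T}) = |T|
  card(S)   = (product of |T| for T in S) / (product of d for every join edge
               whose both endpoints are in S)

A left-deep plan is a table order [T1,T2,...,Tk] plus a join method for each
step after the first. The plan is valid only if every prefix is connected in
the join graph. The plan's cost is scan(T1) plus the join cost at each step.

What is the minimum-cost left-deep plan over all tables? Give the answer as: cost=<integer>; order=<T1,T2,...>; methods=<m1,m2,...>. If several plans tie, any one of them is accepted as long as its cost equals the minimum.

cost=16520; order=B,A,D,C; methods=hash,merge,hash

Selinger DP (subsets sized 1..n):
  {A}: scan cost=120, card=120
  {B}: scan cost=500, card=500
  {C}: scan cost=120, card=120
  {D}: scan cost=500, card=500
  {AB}: card=240; try (A,hash)→2680, (A,nl_idx)→4240, (B,merge)→6080, (A,merge)→6460, (B,hash)→9240, (B,nl)→60120 …(+1); best=2680 via (A,hash)
  {AC}: card=4800; try (C,hash)→1920, (A,hash)→1920, (C,merge)→2040, (A,merge)→2040, (C,nl_idx)→5760, (A,nl_idx)→5760 …(+2); best=1920 via (C,hash)
  {AD}: card=2500; try (A,hash)→2680, (D,merge)→6080, (A,merge)→6460, (A,nl_idx)→6500, (D,hash)→9240, (D,nl)→60120 …(+1); best=2680 via (A,hash)
  {ABC}: card=9600; try (C,hash)→4600, (C,merge)→5800, (C,nl_idx)→13960, (B,hash)→15720, (C,nl)→31480, (B,merge)→74120 …(+1); best=4600 via (C,hash)
  {ABD}: card=5000; try (D,merge)→9840, (D,hash)→11920, (B,hash)→14180, (B,merge)→40180, (D,nl)→122680, (B,nl)→1252680; best=9840 via (D,merge)
  {ACD}: card=100000; try (C,hash)→6860, (D,hash)→15720, (C,merge)→36140, (D,merge)→74120, (C,nl_idx)→120180, (C,nl)→302680 …(+1); best=6860 via (C,hash)
  {ABCD}: card=200000; try (C,hash)→16520, (D,hash)→23200, (C,merge)→80800, (B,hash)→115860, (D,merge)→153600, (C,nl_idx)→244840 …(+4); best=16520 via (C,hash)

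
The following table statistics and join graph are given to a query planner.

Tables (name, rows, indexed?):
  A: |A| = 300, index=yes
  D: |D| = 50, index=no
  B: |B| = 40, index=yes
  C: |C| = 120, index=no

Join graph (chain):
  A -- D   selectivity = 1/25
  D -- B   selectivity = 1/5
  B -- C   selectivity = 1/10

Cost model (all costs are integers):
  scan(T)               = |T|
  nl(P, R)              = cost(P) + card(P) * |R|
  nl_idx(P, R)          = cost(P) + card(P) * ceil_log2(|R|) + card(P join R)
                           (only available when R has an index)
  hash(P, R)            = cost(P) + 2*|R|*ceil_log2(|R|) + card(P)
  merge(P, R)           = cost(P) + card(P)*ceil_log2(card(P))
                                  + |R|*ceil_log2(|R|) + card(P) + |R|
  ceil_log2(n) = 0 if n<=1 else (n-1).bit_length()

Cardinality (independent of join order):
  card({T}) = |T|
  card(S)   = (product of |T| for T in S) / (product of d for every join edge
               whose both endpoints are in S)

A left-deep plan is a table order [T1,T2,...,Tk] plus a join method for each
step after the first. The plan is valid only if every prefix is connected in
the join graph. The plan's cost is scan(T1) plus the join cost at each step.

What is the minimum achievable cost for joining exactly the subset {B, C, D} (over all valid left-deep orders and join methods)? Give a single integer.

1800

Selinger DP over subsets of {B,C,D}:
  {D}: scan cost=50, card=50
  {B}: scan cost=40, card=40
  {C}: scan cost=120, card=120
  {BD}: card=400; try (B,hash)→580, (D,merge)→670, (D,hash)→680, (B,merge)→680, (B,nl_idx)→750, (D,nl)→2040 …(+1); best=580 via (B,hash)
  {BC}: card=480; try (B,hash)→720, (C,merge)→1280, (B,nl_idx)→1320, (B,merge)→1360, (C,hash)→1760, (C,nl)→4840 …(+1); best=720 via (B,hash)
  {BCD}: card=4800; try (D,hash)→1800, (C,hash)→2660, (C,merge)→5540, (D,merge)→5870, (D,nl)→24720, (C,nl)→48580; best=1800 via (D,hash)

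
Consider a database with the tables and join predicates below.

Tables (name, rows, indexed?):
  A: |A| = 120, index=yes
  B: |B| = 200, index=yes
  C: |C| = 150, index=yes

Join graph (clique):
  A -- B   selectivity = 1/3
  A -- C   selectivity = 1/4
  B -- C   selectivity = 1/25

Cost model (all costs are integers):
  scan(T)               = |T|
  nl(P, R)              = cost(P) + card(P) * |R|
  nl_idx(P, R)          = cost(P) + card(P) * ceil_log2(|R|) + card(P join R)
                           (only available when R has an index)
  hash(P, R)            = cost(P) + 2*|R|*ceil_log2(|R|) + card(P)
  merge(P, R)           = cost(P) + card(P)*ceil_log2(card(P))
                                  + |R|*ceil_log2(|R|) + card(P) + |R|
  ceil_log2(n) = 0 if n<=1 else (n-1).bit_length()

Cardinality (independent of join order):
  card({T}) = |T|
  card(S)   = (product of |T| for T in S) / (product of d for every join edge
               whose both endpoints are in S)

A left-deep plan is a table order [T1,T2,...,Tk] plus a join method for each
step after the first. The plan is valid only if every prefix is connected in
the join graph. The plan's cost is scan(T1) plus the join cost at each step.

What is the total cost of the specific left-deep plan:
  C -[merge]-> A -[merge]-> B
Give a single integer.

67260

step 1: scan C: cost=150, card=150
step 2: join A via merge
    card(P join A) = 150*120/(4) = 4500
    cost = 150 + 150*8 + 120*7 + 150 + 120 = 2460
step 3: join B via merge
    card(P join B) = 4500*200/(3*25) = 12000
    cost = 2460 + 4500*13 + 200*8 + 4500 + 200 = 67260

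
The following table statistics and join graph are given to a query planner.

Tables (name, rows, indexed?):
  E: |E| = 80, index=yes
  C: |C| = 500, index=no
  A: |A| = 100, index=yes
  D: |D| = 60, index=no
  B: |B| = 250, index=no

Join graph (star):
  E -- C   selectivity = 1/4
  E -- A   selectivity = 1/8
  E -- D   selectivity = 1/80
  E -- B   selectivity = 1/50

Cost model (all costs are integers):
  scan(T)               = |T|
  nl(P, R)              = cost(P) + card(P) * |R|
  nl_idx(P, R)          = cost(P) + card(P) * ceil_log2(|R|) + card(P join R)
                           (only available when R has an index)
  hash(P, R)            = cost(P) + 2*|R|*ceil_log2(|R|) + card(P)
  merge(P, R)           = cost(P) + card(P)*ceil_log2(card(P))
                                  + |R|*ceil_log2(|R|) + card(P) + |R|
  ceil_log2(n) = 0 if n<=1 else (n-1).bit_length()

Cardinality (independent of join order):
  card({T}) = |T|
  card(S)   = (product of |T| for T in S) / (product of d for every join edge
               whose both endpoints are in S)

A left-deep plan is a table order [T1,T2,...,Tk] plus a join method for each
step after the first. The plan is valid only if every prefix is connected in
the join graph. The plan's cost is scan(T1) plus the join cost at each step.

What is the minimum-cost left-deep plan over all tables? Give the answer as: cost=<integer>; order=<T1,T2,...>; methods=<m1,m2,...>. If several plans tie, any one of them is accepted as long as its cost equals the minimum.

cost=17190; order=B,E,D,A,C; methods=hash,hash,hash,hash

Selinger DP (subsets sized 1..n):
  {E}: scan cost=80, card=80
  {C}: scan cost=500, card=500
  {A}: scan cost=100, card=100
  {D}: scan cost=60, card=60
  {B}: scan cost=250, card=250
  {CE}: card=10000; try (E,hash)→2120, (C,merge)→5720, (E,merge)→6140, (C,hash)→9160, (E,nl_idx)→14000, (C,nl)→40080 …(+1); best=2120 via (E,hash)
  {AE}: card=1000; try (E,hash)→1320, (A,merge)→1520, (E,merge)→1540, (A,hash)→1560, (A,nl_idx)→1640, (E,nl_idx)→1800 …(+2); best=1320 via (E,hash)
  {DE}: card=60; try (E,nl_idx)→540, (D,hash)→880, (E,merge)→1120, (D,merge)→1140, (E,hash)→1240, (E,nl)→4860 …(+1); best=540 via (E,nl_idx)
  {BE}: card=400; try (E,hash)→1620, (E,nl_idx)→2400, (B,merge)→2970, (E,merge)→3140, (B,hash)→4160, (B,nl)→20080 …(+1); best=1620 via (E,hash)
  {ACE}: card=125000; try (C,hash)→11320, (A,hash)→13520, (C,merge)→17320, (A,merge)→152920, (A,nl_idx)→197120, (C,nl)→501320 …(+1); best=11320 via (C,hash)
  {CDE}: card=7500; try (C,merge)→5960, (C,hash)→9600, (D,hash)→12840, (C,nl)→30540, (D,merge)→152540, (D,nl)→602120; best=5960 via (C,merge)
  {BCE}: card=50000; try (C,merge)→10620, (C,hash)→11020, (B,hash)→16120, (B,merge)→154370, (C,nl)→201620, (B,nl)→2502120; best=10620 via (C,merge)
  {ADE}: card=750; try (A,nl_idx)→1710, (A,merge)→1760, (A,hash)→2000, (D,hash)→3040, (A,nl)→6540, (D,merge)→12740 …(+1); best=1710 via (A,nl_idx)
  {ABE}: card=5000; try (A,hash)→3420, (B,hash)→6320, (A,merge)→6420, (A,nl_idx)→9420, (B,merge)→14570, (A,nl)→41620 …(+1); best=3420 via (A,hash)
  {BDE}: card=300; try (D,hash)→2740, (B,merge)→3210, (B,hash)→4600, (D,merge)→6040, (B,nl)→15540, (D,nl)→25620; best=2740 via (D,hash)
  {ACDE}: card=93750; try (C,hash)→11460, (A,hash)→14860, (C,merge)→14960, (A,merge)→111760, (D,hash)→137040, (A,nl_idx)→152210 …(+4); best=11460 via (C,hash)
  {ABCE}: card=625000; try (C,hash)→17420, (A,hash)→62020, (C,merge)→78420, (B,hash)→140320, (A,merge)→861420, (A,nl_idx)→985620 …(+4); best=17420 via (C,hash)
  {BCDE}: card=37500; try (C,merge)→10740, (C,hash)→12040, (B,hash)→17460, (D,hash)→61340, (B,merge)→113210, (C,nl)→152740 …(+3); best=10740 via (C,merge)
  {ABDE}: card=3750; try (A,hash)→4440, (B,hash)→6460, (A,merge)→6540, (A,nl_idx)→8590, (D,hash)→9140, (B,merge)→12210 …(+4); best=4440 via (A,hash)
  {ABCDE}: card=468750; try (C,hash)→17190, (A,hash)→49640, (C,merge)→58190, (B,hash)→109210, (D,hash)→643140, (A,merge)→649040 …(+7); best=17190 via (C,hash)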